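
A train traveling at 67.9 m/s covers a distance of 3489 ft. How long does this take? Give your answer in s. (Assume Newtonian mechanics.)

d = 3489 ft × 0.3048 = 1063.45 m
t = d / v = 1063.45 / 67.9 = 15.66 s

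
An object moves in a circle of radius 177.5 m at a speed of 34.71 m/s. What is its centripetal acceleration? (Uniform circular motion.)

a_c = v²/r = 34.71²/177.5 = 1204.7841/177.5 = 6.79 m/s²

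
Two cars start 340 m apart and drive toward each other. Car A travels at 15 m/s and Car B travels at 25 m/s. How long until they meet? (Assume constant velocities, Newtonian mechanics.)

Combined speed: v_combined = 15 + 25 = 40 m/s
Time to meet: t = d/v_combined = 340/40 = 8.5 s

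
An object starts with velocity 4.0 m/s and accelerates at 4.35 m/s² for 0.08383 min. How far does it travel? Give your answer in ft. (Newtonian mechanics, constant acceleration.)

t = 0.08383 min × 60.0 = 5.0298 s
d = v₀ × t + ½ × a × t² = 4.0 × 5.0298 + 0.5 × 4.35 × 5.0298² = 75.1443 m
d = 75.1443 m / 0.3048 = 246.5 ft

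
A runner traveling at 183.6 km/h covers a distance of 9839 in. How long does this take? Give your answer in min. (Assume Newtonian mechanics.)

d = 9839 in × 0.0254 = 249.911 m
v = 183.6 km/h × 0.2777777777777778 = 51.0 m/s
t = d / v = 249.911 / 51.0 = 4.90022 s
t = 4.90022 s / 60.0 = 0.08167 min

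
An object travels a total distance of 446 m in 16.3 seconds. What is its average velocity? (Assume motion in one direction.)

v_avg = Δd / Δt = 446 / 16.3 = 27.36 m/s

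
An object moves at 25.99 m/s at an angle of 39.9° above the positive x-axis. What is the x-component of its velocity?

vₓ = v cos(θ) = 25.99 × cos(39.9°) = 19.94 m/s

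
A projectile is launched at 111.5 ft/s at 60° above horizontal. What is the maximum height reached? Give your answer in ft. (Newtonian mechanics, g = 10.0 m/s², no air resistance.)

v₀ = 111.5 ft/s × 0.3048 = 33.9852 m/s
H = v₀² × sin²(θ) / (2g) = 33.9852² × sin(60°)² / (2 × 10.0) = 1154.99 × 0.75 / 20.0 = 43.3121 m
H = 43.3121 m / 0.3048 = 142.1 ft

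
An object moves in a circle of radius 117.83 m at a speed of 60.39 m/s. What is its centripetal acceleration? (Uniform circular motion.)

a_c = v²/r = 60.39²/117.83 = 3646.9521/117.83 = 30.95 m/s²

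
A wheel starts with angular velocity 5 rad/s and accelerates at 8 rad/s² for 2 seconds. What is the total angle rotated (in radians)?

θ = ω₀t + ½αt² = 5×2 + ½×8×2² = 26.0 rad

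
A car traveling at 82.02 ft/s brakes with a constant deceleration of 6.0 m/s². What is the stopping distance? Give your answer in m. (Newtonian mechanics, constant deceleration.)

v₀ = 82.02 ft/s × 0.3048 = 24.9997 m/s
d = v₀² / (2a) = 24.9997² / (2 × 6.0) = 624.985 / 12.0 = 52.08 m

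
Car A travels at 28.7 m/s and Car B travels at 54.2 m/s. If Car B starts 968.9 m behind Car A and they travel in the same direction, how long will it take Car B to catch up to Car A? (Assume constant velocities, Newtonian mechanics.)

Relative speed: v_rel = 54.2 - 28.7 = 25.5 m/s
Time to catch: t = d₀/v_rel = 968.9/25.5 = 38.0 s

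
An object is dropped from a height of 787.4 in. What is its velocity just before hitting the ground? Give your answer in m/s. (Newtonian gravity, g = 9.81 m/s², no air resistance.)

h = 787.4 in × 0.0254 = 20.0 m
v = √(2gh) = √(2 × 9.81 × 20.0) = 19.81 m/s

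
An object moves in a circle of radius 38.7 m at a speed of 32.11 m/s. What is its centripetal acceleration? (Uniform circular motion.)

a_c = v²/r = 32.11²/38.7 = 1031.0521/38.7 = 26.64 m/s²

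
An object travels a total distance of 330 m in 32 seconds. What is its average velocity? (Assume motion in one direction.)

v_avg = Δd / Δt = 330 / 32 = 10.31 m/s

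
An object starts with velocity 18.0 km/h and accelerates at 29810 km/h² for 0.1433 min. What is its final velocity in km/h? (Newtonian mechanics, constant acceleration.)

v₀ = 18.0 km/h × 0.2777777777777778 = 5.0 m/s
a = 29810 km/h² × 7.716049382716049e-05 = 2.30015 m/s²
t = 0.1433 min × 60.0 = 8.598 s
v = v₀ + a × t = 5.0 + 2.30015 × 8.598 = 24.7767 m/s
v = 24.7767 m/s / 0.2777777777777778 = 89.2 km/h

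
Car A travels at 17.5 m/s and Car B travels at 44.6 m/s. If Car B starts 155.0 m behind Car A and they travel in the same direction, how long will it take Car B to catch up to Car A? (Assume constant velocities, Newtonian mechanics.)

Relative speed: v_rel = 44.6 - 17.5 = 27.1 m/s
Time to catch: t = d₀/v_rel = 155.0/27.1 = 5.72 s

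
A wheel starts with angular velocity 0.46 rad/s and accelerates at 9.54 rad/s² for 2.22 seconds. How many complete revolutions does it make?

θ = ω₀t + ½αt² = 0.46×2.22 + ½×9.54×2.22² = 24.529668 rad
Total revolutions = θ/(2π) = 24.529668/(2π) = 3.9
Complete revolutions = ⌊3.9⌋ = 3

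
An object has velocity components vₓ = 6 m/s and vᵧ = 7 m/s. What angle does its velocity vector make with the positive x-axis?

θ = arctan(vᵧ/vₓ) = arctan(7/6) = 49.4°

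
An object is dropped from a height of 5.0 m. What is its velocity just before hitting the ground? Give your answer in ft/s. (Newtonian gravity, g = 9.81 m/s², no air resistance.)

v = √(2gh) = √(2 × 9.81 × 5.0) = 9.90454 m/s
v = 9.90454 m/s / 0.3048 = 32.5 ft/s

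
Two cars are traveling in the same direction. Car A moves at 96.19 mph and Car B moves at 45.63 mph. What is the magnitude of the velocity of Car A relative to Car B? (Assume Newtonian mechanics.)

v_rel = |v_A - v_B| = |96.19 - 45.63| = 50.56 mph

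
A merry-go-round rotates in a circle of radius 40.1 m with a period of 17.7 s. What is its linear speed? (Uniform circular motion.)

v = 2πr/T = 2π×40.1/17.7 = 14.23 m/s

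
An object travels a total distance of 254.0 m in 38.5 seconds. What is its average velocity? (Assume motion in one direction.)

v_avg = Δd / Δt = 254.0 / 38.5 = 6.6 m/s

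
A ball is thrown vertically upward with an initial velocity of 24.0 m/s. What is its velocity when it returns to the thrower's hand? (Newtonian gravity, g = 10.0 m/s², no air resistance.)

By conservation of energy (no air resistance), the ball returns to the throw height with the same speed as launch, but directed downward.
|v_ground| = v₀ = 24.0 m/s
v_ground = 24.0 m/s (downward)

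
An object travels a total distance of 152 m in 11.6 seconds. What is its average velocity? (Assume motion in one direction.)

v_avg = Δd / Δt = 152 / 11.6 = 13.1 m/s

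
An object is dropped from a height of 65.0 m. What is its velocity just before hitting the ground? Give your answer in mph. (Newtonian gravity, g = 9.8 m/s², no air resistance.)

v = √(2gh) = √(2 × 9.8 × 65.0) = 35.6931 m/s
v = 35.6931 m/s / 0.44704 = 79.84 mph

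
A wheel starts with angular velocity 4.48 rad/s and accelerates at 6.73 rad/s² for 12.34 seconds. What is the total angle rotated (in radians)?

θ = ω₀t + ½αt² = 4.48×12.34 + ½×6.73×12.34² = 567.69 rad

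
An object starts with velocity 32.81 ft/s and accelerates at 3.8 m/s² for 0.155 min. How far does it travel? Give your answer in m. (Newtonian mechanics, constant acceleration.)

v₀ = 32.81 ft/s × 0.3048 = 10.0005 m/s
t = 0.155 min × 60.0 = 9.3 s
d = v₀ × t + ½ × a × t² = 10.0005 × 9.3 + 0.5 × 3.8 × 9.3² = 257.3 m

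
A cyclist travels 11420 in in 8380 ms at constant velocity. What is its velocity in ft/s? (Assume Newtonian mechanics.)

d = 11420 in × 0.0254 = 290.068 m
t = 8380 ms × 0.001 = 8.38 s
v = d / t = 290.068 / 8.38 = 34.6143 m/s
v = 34.6143 m/s / 0.3048 = 113.6 ft/s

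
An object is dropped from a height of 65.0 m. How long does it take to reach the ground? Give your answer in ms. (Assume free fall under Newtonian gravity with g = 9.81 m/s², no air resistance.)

t = √(2h/g) = √(2 × 65.0 / 9.81) = 3.6403 s
t = 3.6403 s / 0.001 = 3640 ms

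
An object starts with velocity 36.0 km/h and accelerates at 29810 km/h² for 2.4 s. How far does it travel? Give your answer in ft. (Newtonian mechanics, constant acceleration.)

v₀ = 36.0 km/h × 0.2777777777777778 = 10.0 m/s
a = 29810 km/h² × 7.716049382716049e-05 = 2.30015 m/s²
d = v₀ × t + ½ × a × t² = 10.0 × 2.4 + 0.5 × 2.30015 × 2.4² = 30.6244 m
d = 30.6244 m / 0.3048 = 100.5 ft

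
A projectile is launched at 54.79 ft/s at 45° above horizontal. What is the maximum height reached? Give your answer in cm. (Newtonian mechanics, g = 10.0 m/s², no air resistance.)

v₀ = 54.79 ft/s × 0.3048 = 16.7 m/s
H = v₀² × sin²(θ) / (2g) = 16.7² × sin(45°)² / (2 × 10.0) = 278.89 × 0.5 / 20.0 = 6.97225 m
H = 6.97225 m / 0.01 = 697.2 cm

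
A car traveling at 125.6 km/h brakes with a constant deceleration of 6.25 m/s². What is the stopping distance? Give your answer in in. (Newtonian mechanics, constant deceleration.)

v₀ = 125.6 km/h × 0.2777777777777778 = 34.8889 m/s
d = v₀² / (2a) = 34.8889² / (2 × 6.25) = 1217.24 / 12.5 = 97.3792 m
d = 97.3792 m / 0.0254 = 3834 in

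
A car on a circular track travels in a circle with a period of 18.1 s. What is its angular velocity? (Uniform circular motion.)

ω = 2π/T = 2π/18.1 = 0.3471 rad/s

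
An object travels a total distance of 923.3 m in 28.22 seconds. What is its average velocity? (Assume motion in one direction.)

v_avg = Δd / Δt = 923.3 / 28.22 = 32.72 m/s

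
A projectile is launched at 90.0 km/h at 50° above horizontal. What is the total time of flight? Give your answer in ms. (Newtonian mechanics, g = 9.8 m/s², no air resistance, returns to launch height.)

v₀ = 90.0 km/h × 0.2777777777777778 = 25.0 m/s
T = 2 × v₀ × sin(θ) / g = 2 × 25.0 × sin(50°) / 9.8 = 2 × 25.0 × 0.766044 / 9.8 = 3.90839 s
T = 3.90839 s / 0.001 = 3908 ms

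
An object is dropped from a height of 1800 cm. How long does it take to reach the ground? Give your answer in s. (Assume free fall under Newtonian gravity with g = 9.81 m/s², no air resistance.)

h = 1800 cm × 0.01 = 18.0 m
t = √(2h/g) = √(2 × 18.0 / 9.81) = 1.916 s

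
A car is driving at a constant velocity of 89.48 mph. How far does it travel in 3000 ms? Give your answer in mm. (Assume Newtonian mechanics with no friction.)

v = 89.48 mph × 0.44704 = 40.0011 m/s
t = 3000 ms × 0.001 = 3.0 s
d = v × t = 40.0011 × 3.0 = 120.003 m
d = 120.003 m / 0.001 = 120000 mm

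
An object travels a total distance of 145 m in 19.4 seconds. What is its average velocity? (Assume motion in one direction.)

v_avg = Δd / Δt = 145 / 19.4 = 7.47 m/s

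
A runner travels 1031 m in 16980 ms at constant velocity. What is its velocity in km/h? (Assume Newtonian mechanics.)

t = 16980 ms × 0.001 = 16.98 s
v = d / t = 1031 / 16.98 = 60.7185 m/s
v = 60.7185 m/s / 0.2777777777777778 = 218.6 km/h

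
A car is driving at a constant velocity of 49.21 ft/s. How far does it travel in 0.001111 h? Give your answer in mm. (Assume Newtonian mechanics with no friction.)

v = 49.21 ft/s × 0.3048 = 14.9992 m/s
t = 0.001111 h × 3600.0 = 3.9996 s
d = v × t = 14.9992 × 3.9996 = 59.9908 m
d = 59.9908 m / 0.001 = 59990 mm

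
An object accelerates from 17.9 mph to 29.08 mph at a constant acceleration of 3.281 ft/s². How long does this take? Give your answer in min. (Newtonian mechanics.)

v₀ = 17.9 mph × 0.44704 = 8.00202 m/s
v = 29.08 mph × 0.44704 = 12.9999 m/s
a = 3.281 ft/s² × 0.3048 = 1.00005 m/s²
t = (v - v₀) / a = (12.9999 - 8.00202) / 1.00005 = 4.99763 s
t = 4.99763 s / 60.0 = 0.08329 min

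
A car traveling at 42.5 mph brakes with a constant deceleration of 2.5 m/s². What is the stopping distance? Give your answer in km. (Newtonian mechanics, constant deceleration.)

v₀ = 42.5 mph × 0.44704 = 18.9992 m/s
d = v₀² / (2a) = 18.9992² / (2 × 2.5) = 360.97 / 5.0 = 72.194 m
d = 72.194 m / 1000.0 = 0.07219 km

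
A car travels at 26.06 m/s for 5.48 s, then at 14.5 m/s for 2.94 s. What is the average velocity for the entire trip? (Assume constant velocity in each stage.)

d₁ = v₁t₁ = 26.06 × 5.48 = 142.8088 m
d₂ = v₂t₂ = 14.5 × 2.94 = 42.63 m
d_total = 185.4388 m, t_total = 8.42 s
v_avg = d_total/t_total = 185.4388/8.42 = 22.02 m/s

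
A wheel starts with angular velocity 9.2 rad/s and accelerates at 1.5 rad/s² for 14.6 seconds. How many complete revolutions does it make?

θ = ω₀t + ½αt² = 9.2×14.6 + ½×1.5×14.6² = 294.19 rad
Total revolutions = θ/(2π) = 294.19/(2π) = 46.82
Complete revolutions = ⌊46.82⌋ = 46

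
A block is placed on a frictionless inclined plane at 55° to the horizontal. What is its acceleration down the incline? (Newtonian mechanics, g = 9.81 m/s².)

a = g sin(θ) = 9.81 × sin(55°) = 9.81 × 0.8192 = 8.04 m/s²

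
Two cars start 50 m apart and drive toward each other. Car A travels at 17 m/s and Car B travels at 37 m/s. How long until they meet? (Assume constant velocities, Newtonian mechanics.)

Combined speed: v_combined = 17 + 37 = 54 m/s
Time to meet: t = d/v_combined = 50/54 = 0.93 s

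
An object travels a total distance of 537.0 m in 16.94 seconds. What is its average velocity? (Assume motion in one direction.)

v_avg = Δd / Δt = 537.0 / 16.94 = 31.7 m/s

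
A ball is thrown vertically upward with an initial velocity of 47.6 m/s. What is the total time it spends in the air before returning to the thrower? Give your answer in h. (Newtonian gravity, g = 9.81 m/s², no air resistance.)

t_total = 2 × v₀ / g = 2 × 47.6 / 9.81 = 9.70438 s
t_total = 9.70438 s / 3600.0 = 0.002696 h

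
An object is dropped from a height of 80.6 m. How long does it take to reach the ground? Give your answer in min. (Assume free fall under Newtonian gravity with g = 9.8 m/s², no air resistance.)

t = √(2h/g) = √(2 × 80.6 / 9.8) = 4.05573 s
t = 4.05573 s / 60.0 = 0.0676 min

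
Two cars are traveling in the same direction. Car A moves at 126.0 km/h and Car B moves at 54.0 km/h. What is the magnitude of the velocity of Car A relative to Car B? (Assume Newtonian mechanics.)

v_rel = |v_A - v_B| = |126.0 - 54.0| = 72.0 km/h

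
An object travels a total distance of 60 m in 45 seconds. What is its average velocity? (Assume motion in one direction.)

v_avg = Δd / Δt = 60 / 45 = 1.33 m/s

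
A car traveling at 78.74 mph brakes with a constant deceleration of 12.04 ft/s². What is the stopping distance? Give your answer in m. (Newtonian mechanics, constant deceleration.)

v₀ = 78.74 mph × 0.44704 = 35.1999 m/s
a = 12.04 ft/s² × 0.3048 = 3.66979 m/s²
d = v₀² / (2a) = 35.1999² / (2 × 3.66979) = 1239.03 / 7.33958 = 168.8 m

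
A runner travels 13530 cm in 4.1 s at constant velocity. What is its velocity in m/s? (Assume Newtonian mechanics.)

d = 13530 cm × 0.01 = 135.3 m
v = d / t = 135.3 / 4.1 = 33.0 m/s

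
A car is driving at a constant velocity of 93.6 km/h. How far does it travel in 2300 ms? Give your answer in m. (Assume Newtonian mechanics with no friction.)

v = 93.6 km/h × 0.2777777777777778 = 26.0 m/s
t = 2300 ms × 0.001 = 2.3 s
d = v × t = 26.0 × 2.3 = 59.8 m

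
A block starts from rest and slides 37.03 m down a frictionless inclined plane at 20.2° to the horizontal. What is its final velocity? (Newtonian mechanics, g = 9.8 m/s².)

a = g sin(θ) = 9.8 × sin(20.2°) = 3.3839 m/s²
v = √(2ad) = √(2 × 3.3839 × 37.03) = 15.83 m/s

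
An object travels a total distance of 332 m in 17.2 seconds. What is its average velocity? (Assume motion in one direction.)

v_avg = Δd / Δt = 332 / 17.2 = 19.3 m/s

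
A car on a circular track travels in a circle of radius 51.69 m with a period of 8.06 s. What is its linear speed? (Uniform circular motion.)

v = 2πr/T = 2π×51.69/8.06 = 40.3 m/s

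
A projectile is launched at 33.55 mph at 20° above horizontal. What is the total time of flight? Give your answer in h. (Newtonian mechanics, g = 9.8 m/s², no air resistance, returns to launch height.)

v₀ = 33.55 mph × 0.44704 = 14.9982 m/s
T = 2 × v₀ × sin(θ) / g = 2 × 14.9982 × sin(20°) / 9.8 = 2 × 14.9982 × 0.34202 / 9.8 = 1.04687 s
T = 1.04687 s / 3600.0 = 0.0002908 h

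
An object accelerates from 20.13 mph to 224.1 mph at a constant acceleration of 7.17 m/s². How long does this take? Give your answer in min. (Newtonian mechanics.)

v₀ = 20.13 mph × 0.44704 = 8.99892 m/s
v = 224.1 mph × 0.44704 = 100.182 m/s
t = (v - v₀) / a = (100.182 - 8.99892) / 7.17 = 12.7173 s
t = 12.7173 s / 60.0 = 0.212 min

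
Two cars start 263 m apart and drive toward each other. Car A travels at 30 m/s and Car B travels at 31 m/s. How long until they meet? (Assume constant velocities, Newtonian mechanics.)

Combined speed: v_combined = 30 + 31 = 61 m/s
Time to meet: t = d/v_combined = 263/61 = 4.31 s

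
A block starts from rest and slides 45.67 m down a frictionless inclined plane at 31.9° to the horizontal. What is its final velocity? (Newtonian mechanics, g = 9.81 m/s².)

a = g sin(θ) = 9.81 × sin(31.9°) = 5.184 m/s²
v = √(2ad) = √(2 × 5.184 × 45.67) = 21.76 m/s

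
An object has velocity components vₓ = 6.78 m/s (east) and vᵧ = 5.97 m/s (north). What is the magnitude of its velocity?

|v| = √(vₓ² + vᵧ²) = √(6.78² + 5.97²) = √(81.6093) = 9.03 m/s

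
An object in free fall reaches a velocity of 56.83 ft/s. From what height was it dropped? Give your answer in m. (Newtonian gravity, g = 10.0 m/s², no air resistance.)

v = 56.83 ft/s × 0.3048 = 17.3218 m/s
h = v² / (2g) = 17.3218² / (2 × 10.0) = 15.0 m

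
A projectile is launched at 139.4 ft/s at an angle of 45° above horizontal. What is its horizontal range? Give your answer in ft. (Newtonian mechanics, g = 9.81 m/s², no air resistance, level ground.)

v₀ = 139.4 ft/s × 0.3048 = 42.4891 m/s
R = v₀² × sin(2θ) / g = 42.4891² × sin(2 × 45°) / 9.81 = 1805.32 × 1.0 / 9.81 = 184.029 m
R = 184.029 m / 0.3048 = 603.8 ft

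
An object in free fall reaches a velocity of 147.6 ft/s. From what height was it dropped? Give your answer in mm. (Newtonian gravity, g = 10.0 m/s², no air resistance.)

v = 147.6 ft/s × 0.3048 = 44.9885 m/s
h = v² / (2g) = 44.9885² / (2 × 10.0) = 101.198 m
h = 101.198 m / 0.001 = 101200 mm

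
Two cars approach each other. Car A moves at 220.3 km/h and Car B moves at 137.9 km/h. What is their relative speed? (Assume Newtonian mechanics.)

v_rel = v_A + v_B = 220.3 + 137.9 = 358.2 km/h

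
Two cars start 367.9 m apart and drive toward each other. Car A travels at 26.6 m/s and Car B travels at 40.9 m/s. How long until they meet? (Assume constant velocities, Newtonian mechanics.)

Combined speed: v_combined = 26.6 + 40.9 = 67.5 m/s
Time to meet: t = d/v_combined = 367.9/67.5 = 5.45 s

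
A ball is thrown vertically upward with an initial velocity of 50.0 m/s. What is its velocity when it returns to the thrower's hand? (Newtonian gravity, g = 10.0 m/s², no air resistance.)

By conservation of energy (no air resistance), the ball returns to the throw height with the same speed as launch, but directed downward.
|v_ground| = v₀ = 50.0 m/s
v_ground = 50.0 m/s (downward)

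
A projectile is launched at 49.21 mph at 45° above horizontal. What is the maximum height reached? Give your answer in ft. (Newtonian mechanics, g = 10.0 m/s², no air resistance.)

v₀ = 49.21 mph × 0.44704 = 21.9988 m/s
H = v₀² × sin²(θ) / (2g) = 21.9988² × sin(45°)² / (2 × 10.0) = 483.947 × 0.5 / 20.0 = 12.0987 m
H = 12.0987 m / 0.3048 = 39.69 ft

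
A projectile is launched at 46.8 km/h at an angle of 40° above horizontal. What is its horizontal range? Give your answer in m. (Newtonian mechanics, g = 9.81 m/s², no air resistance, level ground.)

v₀ = 46.8 km/h × 0.2777777777777778 = 13.0 m/s
R = v₀² × sin(2θ) / g = 13.0² × sin(2 × 40°) / 9.81 = 169.0 × 0.984808 / 9.81 = 16.97 m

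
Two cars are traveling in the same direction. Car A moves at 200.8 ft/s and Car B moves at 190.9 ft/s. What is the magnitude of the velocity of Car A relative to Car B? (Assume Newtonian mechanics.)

v_rel = |v_A - v_B| = |200.8 - 190.9| = 9.9 ft/s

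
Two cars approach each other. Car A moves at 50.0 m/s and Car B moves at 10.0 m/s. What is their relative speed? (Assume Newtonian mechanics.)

v_rel = v_A + v_B = 50.0 + 10.0 = 60.0 m/s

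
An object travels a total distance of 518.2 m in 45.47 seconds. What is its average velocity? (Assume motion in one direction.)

v_avg = Δd / Δt = 518.2 / 45.47 = 11.4 m/s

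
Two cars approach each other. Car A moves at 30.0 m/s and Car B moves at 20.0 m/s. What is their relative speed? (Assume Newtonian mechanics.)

v_rel = v_A + v_B = 30.0 + 20.0 = 50.0 m/s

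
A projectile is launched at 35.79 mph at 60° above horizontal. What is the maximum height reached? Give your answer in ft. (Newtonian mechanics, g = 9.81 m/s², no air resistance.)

v₀ = 35.79 mph × 0.44704 = 15.9996 m/s
H = v₀² × sin²(θ) / (2g) = 15.9996² × sin(60°)² / (2 × 9.81) = 255.987 × 0.75 / 19.62 = 9.78544 m
H = 9.78544 m / 0.3048 = 32.1 ft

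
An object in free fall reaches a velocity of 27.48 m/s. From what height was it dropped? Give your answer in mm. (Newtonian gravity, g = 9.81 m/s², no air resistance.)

h = v² / (2g) = 27.48² / (2 × 9.81) = 38.4888 m
h = 38.4888 m / 0.001 = 38490 mm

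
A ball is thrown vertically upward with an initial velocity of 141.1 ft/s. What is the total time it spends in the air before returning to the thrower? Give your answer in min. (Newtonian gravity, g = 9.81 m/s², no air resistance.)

v₀ = 141.1 ft/s × 0.3048 = 43.0073 m/s
t_total = 2 × v₀ / g = 2 × 43.0073 / 9.81 = 8.76805 s
t_total = 8.76805 s / 60.0 = 0.1461 min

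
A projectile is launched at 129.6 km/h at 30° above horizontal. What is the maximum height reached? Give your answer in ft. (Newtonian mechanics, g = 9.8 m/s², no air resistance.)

v₀ = 129.6 km/h × 0.2777777777777778 = 36.0 m/s
H = v₀² × sin²(θ) / (2g) = 36.0² × sin(30°)² / (2 × 9.8) = 1296.0 × 0.25 / 19.6 = 16.5306 m
H = 16.5306 m / 0.3048 = 54.23 ft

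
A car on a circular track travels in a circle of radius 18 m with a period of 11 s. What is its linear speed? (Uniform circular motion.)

v = 2πr/T = 2π×18/11 = 10.28 m/s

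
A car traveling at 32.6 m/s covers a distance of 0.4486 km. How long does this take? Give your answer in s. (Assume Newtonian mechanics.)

d = 0.4486 km × 1000.0 = 448.6 m
t = d / v = 448.6 / 32.6 = 13.76 s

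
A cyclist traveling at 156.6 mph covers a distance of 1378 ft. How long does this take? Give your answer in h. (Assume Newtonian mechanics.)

d = 1378 ft × 0.3048 = 420.014 m
v = 156.6 mph × 0.44704 = 70.0065 m/s
t = d / v = 420.014 / 70.0065 = 5.99964 s
t = 5.99964 s / 3600.0 = 0.001667 h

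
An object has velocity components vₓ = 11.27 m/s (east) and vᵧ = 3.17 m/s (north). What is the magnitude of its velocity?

|v| = √(vₓ² + vᵧ²) = √(11.27² + 3.17²) = √(137.0618) = 11.71 m/s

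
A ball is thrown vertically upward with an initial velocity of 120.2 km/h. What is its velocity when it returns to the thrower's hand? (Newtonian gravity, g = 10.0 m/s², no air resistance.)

By conservation of energy (no air resistance), the ball returns to the throw height with the same speed as launch, but directed downward.
|v_ground| = v₀ = 120.2 km/h
v_ground = 120.2 km/h (downward)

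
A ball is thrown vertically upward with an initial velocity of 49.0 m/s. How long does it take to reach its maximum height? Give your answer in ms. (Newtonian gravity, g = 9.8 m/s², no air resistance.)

t_up = v₀ / g = 49.0 / 9.8 = 5.0 s
t_up = 5.0 s / 0.001 = 5000 ms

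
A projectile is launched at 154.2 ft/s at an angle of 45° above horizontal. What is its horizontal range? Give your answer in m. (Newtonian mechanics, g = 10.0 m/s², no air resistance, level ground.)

v₀ = 154.2 ft/s × 0.3048 = 47.0002 m/s
R = v₀² × sin(2θ) / g = 47.0002² × sin(2 × 45°) / 10.0 = 2209.02 × 1.0 / 10.0 = 220.9 m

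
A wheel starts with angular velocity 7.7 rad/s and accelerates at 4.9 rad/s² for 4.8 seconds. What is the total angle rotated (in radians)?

θ = ω₀t + ½αt² = 7.7×4.8 + ½×4.9×4.8² = 93.41 rad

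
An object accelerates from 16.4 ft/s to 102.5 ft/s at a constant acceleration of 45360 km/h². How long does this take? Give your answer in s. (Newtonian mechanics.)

v₀ = 16.4 ft/s × 0.3048 = 4.99872 m/s
v = 102.5 ft/s × 0.3048 = 31.242 m/s
a = 45360 km/h² × 7.716049382716049e-05 = 3.5 m/s²
t = (v - v₀) / a = (31.242 - 4.99872) / 3.5 = 7.498 s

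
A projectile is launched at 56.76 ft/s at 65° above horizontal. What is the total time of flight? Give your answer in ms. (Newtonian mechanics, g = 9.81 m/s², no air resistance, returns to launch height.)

v₀ = 56.76 ft/s × 0.3048 = 17.3004 m/s
T = 2 × v₀ × sin(θ) / g = 2 × 17.3004 × sin(65°) / 9.81 = 2 × 17.3004 × 0.906308 / 9.81 = 3.19663 s
T = 3.19663 s / 0.001 = 3197 ms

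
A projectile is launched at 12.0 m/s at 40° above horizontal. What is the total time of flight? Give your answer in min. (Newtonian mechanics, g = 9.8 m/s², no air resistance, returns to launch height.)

T = 2 × v₀ × sin(θ) / g = 2 × 12.0 × sin(40°) / 9.8 = 2 × 12.0 × 0.642788 / 9.8 = 1.57417 s
T = 1.57417 s / 60.0 = 0.02624 min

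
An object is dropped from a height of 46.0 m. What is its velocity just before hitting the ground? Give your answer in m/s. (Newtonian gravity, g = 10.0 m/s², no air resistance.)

v = √(2gh) = √(2 × 10.0 × 46.0) = 30.33 m/s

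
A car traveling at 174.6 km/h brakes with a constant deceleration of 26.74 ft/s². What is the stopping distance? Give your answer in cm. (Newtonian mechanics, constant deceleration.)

v₀ = 174.6 km/h × 0.2777777777777778 = 48.5 m/s
a = 26.74 ft/s² × 0.3048 = 8.15035 m/s²
d = v₀² / (2a) = 48.5² / (2 × 8.15035) = 2352.25 / 16.3007 = 144.304 m
d = 144.304 m / 0.01 = 14430 cm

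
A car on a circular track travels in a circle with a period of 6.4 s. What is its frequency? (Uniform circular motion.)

f = 1/T = 1/6.4 = 0.1562 Hz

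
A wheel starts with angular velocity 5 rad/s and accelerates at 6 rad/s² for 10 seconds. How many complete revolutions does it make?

θ = ω₀t + ½αt² = 5×10 + ½×6×10² = 350.0 rad
Total revolutions = θ/(2π) = 350.0/(2π) = 55.7
Complete revolutions = ⌊55.7⌋ = 55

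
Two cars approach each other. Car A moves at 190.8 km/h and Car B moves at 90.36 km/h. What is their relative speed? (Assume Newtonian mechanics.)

v_rel = v_A + v_B = 190.8 + 90.36 = 281.16 km/h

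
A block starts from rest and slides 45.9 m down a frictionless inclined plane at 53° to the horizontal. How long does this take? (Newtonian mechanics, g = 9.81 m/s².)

a = g sin(θ) = 9.81 × sin(53°) = 7.8346 m/s²
t = √(2d/a) = √(2 × 45.9 / 7.8346) = 3.42 s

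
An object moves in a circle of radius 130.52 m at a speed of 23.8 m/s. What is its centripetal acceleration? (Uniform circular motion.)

a_c = v²/r = 23.8²/130.52 = 566.44/130.52 = 4.34 m/s²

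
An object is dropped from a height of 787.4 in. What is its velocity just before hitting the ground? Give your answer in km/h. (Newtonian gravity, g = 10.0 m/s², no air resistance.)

h = 787.4 in × 0.0254 = 20.0 m
v = √(2gh) = √(2 × 10.0 × 20.0) = 20.0 m/s
v = 20.0 m/s / 0.2777777777777778 = 72.0 km/h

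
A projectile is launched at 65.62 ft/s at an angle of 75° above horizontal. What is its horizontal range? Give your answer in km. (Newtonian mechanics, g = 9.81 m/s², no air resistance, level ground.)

v₀ = 65.62 ft/s × 0.3048 = 20.001 m/s
R = v₀² × sin(2θ) / g = 20.001² × sin(2 × 75°) / 9.81 = 400.04 × 0.5 / 9.81 = 20.3894 m
R = 20.3894 m / 1000.0 = 0.02039 km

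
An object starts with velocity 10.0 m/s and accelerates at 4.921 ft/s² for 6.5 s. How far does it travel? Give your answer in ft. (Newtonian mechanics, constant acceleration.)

a = 4.921 ft/s² × 0.3048 = 1.49992 m/s²
d = v₀ × t + ½ × a × t² = 10.0 × 6.5 + 0.5 × 1.49992 × 6.5² = 96.6858 m
d = 96.6858 m / 0.3048 = 317.2 ft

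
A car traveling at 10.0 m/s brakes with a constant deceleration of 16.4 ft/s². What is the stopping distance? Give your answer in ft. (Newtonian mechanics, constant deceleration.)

a = 16.4 ft/s² × 0.3048 = 4.99872 m/s²
d = v₀² / (2a) = 10.0² / (2 × 4.99872) = 100.0 / 9.99744 = 10.0026 m
d = 10.0026 m / 0.3048 = 32.82 ft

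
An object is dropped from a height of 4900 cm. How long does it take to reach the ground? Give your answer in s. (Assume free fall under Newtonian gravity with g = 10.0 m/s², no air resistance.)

h = 4900 cm × 0.01 = 49.0 m
t = √(2h/g) = √(2 × 49.0 / 10.0) = 3.13 s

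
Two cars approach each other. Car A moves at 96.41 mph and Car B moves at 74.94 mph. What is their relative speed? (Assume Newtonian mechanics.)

v_rel = v_A + v_B = 96.41 + 74.94 = 171.35 mph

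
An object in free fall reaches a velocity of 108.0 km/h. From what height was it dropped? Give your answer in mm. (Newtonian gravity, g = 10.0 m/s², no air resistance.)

v = 108.0 km/h × 0.2777777777777778 = 30.0 m/s
h = v² / (2g) = 30.0² / (2 × 10.0) = 45.0 m
h = 45.0 m / 0.001 = 45000 mm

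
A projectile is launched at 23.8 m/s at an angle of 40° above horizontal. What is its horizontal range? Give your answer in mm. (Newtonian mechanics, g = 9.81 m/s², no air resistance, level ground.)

R = v₀² × sin(2θ) / g = 23.8² × sin(2 × 40°) / 9.81 = 566.44 × 0.984808 / 9.81 = 56.8639 m
R = 56.8639 m / 0.001 = 56860 mm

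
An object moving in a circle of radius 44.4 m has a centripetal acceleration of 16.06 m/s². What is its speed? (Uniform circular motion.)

v = √(a_c × r) = √(16.06 × 44.4) = 26.7 m/s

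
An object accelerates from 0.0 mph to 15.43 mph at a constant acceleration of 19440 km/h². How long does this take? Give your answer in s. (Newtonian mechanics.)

v₀ = 0.0 mph × 0.44704 = 0.0 m/s
v = 15.43 mph × 0.44704 = 6.89783 m/s
a = 19440 km/h² × 7.716049382716049e-05 = 1.5 m/s²
t = (v - v₀) / a = (6.89783 - 0.0) / 1.5 = 4.599 s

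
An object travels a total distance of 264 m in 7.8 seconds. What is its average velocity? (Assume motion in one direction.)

v_avg = Δd / Δt = 264 / 7.8 = 33.85 m/s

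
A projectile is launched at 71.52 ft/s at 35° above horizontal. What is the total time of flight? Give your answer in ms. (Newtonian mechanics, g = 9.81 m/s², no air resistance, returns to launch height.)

v₀ = 71.52 ft/s × 0.3048 = 21.7993 m/s
T = 2 × v₀ × sin(θ) / g = 2 × 21.7993 × sin(35°) / 9.81 = 2 × 21.7993 × 0.573576 / 9.81 = 2.54914 s
T = 2.54914 s / 0.001 = 2549 ms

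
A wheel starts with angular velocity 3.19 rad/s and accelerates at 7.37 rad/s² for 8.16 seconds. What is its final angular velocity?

ω = ω₀ + αt = 3.19 + 7.37 × 8.16 = 63.33 rad/s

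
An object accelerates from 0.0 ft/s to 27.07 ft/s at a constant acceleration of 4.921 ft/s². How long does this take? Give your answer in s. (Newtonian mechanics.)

v₀ = 0.0 ft/s × 0.3048 = 0.0 m/s
v = 27.07 ft/s × 0.3048 = 8.25094 m/s
a = 4.921 ft/s² × 0.3048 = 1.49992 m/s²
t = (v - v₀) / a = (8.25094 - 0.0) / 1.49992 = 5.501 s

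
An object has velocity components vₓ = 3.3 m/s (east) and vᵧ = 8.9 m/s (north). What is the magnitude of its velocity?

|v| = √(vₓ² + vᵧ²) = √(3.3² + 8.9²) = √(90.1) = 9.49 m/s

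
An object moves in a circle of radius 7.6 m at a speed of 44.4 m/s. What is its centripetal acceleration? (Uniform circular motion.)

a_c = v²/r = 44.4²/7.6 = 1971.36/7.6 = 259.39 m/s²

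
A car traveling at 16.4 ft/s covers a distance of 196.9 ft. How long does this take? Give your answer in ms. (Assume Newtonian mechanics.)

d = 196.9 ft × 0.3048 = 60.0151 m
v = 16.4 ft/s × 0.3048 = 4.99872 m/s
t = d / v = 60.0151 / 4.99872 = 12.0061 s
t = 12.0061 s / 0.001 = 12010 ms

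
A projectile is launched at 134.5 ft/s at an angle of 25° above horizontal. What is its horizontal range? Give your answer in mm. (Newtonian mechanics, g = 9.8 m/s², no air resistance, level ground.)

v₀ = 134.5 ft/s × 0.3048 = 40.9956 m/s
R = v₀² × sin(2θ) / g = 40.9956² × sin(2 × 25°) / 9.8 = 1680.64 × 0.766044 / 9.8 = 131.372 m
R = 131.372 m / 0.001 = 131400 mm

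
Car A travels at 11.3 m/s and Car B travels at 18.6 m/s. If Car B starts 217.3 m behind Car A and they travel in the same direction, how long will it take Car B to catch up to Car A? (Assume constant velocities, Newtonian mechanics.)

Relative speed: v_rel = 18.6 - 11.3 = 7.3 m/s
Time to catch: t = d₀/v_rel = 217.3/7.3 = 29.77 s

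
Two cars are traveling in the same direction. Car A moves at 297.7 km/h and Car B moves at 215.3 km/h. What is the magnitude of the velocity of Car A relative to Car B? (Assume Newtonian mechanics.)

v_rel = |v_A - v_B| = |297.7 - 215.3| = 82.4 km/h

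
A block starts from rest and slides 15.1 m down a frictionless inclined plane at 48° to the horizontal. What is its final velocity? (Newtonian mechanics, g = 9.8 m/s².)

a = g sin(θ) = 9.8 × sin(48°) = 7.2828 m/s²
v = √(2ad) = √(2 × 7.2828 × 15.1) = 14.83 m/s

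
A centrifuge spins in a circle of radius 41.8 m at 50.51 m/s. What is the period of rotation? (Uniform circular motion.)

T = 2πr/v = 2π×41.8/50.51 = 5.2 s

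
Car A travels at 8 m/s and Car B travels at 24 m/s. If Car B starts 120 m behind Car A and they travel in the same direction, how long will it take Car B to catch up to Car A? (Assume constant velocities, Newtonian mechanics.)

Relative speed: v_rel = 24 - 8 = 16 m/s
Time to catch: t = d₀/v_rel = 120/16 = 7.5 s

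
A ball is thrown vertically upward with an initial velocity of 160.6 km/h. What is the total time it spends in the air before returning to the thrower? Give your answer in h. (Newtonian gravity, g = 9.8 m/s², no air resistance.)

v₀ = 160.6 km/h × 0.2777777777777778 = 44.6111 m/s
t_total = 2 × v₀ / g = 2 × 44.6111 / 9.8 = 9.10431 s
t_total = 9.10431 s / 3600.0 = 0.002529 h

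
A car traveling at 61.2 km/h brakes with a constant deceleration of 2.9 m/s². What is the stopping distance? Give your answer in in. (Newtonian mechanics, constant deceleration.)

v₀ = 61.2 km/h × 0.2777777777777778 = 17.0 m/s
d = v₀² / (2a) = 17.0² / (2 × 2.9) = 289.0 / 5.8 = 49.8276 m
d = 49.8276 m / 0.0254 = 1962 in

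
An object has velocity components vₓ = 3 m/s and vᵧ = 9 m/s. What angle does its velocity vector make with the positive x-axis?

θ = arctan(vᵧ/vₓ) = arctan(9/3) = 71.57°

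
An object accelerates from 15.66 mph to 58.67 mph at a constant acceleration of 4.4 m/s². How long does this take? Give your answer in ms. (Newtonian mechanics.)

v₀ = 15.66 mph × 0.44704 = 7.00065 m/s
v = 58.67 mph × 0.44704 = 26.2278 m/s
t = (v - v₀) / a = (26.2278 - 7.00065) / 4.4 = 4.36981 s
t = 4.36981 s / 0.001 = 4370 ms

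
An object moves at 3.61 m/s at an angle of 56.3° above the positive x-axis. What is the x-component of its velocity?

vₓ = v cos(θ) = 3.61 × cos(56.3°) = 2.0 m/s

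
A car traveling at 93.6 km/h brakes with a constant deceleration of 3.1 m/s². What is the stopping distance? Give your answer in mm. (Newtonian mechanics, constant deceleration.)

v₀ = 93.6 km/h × 0.2777777777777778 = 26.0 m/s
d = v₀² / (2a) = 26.0² / (2 × 3.1) = 676.0 / 6.2 = 109.032 m
d = 109.032 m / 0.001 = 109000 mm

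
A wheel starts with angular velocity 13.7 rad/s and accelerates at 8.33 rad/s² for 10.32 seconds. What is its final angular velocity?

ω = ω₀ + αt = 13.7 + 8.33 × 10.32 = 99.67 rad/s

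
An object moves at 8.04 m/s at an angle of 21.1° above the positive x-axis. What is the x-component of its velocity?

vₓ = v cos(θ) = 8.04 × cos(21.1°) = 7.5 m/s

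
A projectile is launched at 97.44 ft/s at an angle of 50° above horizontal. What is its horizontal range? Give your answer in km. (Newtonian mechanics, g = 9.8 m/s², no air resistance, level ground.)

v₀ = 97.44 ft/s × 0.3048 = 29.6997 m/s
R = v₀² × sin(2θ) / g = 29.6997² × sin(2 × 50°) / 9.8 = 882.072 × 0.984808 / 9.8 = 88.64 m
R = 88.64 m / 1000.0 = 0.08864 km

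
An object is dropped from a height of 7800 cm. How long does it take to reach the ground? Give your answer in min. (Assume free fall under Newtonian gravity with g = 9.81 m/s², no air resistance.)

h = 7800 cm × 0.01 = 78.0 m
t = √(2h/g) = √(2 × 78.0 / 9.81) = 3.98775 s
t = 3.98775 s / 60.0 = 0.06646 min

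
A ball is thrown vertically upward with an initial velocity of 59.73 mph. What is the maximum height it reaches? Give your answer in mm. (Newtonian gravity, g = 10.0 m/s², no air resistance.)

v₀ = 59.73 mph × 0.44704 = 26.7017 m/s
h_max = v₀² / (2g) = 26.7017² / (2 × 10.0) = 712.981 / 20.0 = 35.6491 m
h_max = 35.6491 m / 0.001 = 35650 mm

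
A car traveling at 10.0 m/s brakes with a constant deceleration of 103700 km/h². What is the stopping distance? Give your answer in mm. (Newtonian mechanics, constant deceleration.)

a = 103700 km/h² × 7.716049382716049e-05 = 8.00154 m/s²
d = v₀² / (2a) = 10.0² / (2 × 8.00154) = 100.0 / 16.0031 = 6.24879 m
d = 6.24879 m / 0.001 = 6249 mm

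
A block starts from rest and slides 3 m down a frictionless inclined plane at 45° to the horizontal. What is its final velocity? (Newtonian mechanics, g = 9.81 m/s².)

a = g sin(θ) = 9.81 × sin(45°) = 6.9367 m/s²
v = √(2ad) = √(2 × 6.9367 × 3) = 6.45 m/s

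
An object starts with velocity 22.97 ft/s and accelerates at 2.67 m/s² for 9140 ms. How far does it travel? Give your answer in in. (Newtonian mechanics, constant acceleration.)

v₀ = 22.97 ft/s × 0.3048 = 7.00126 m/s
t = 9140 ms × 0.001 = 9.14 s
d = v₀ × t + ½ × a × t² = 7.00126 × 9.14 + 0.5 × 2.67 × 9.14² = 175.517 m
d = 175.517 m / 0.0254 = 6910 in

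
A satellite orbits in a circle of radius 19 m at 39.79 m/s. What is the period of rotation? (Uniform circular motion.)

T = 2πr/v = 2π×19/39.79 = 3.0 s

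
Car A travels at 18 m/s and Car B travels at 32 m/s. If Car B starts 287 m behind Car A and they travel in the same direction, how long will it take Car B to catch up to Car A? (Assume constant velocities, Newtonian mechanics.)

Relative speed: v_rel = 32 - 18 = 14 m/s
Time to catch: t = d₀/v_rel = 287/14 = 20.5 s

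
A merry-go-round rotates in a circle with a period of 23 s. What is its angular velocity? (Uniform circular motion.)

ω = 2π/T = 2π/23 = 0.2732 rad/s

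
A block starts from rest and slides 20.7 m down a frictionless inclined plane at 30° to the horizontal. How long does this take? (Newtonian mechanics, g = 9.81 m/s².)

a = g sin(θ) = 9.81 × sin(30°) = 4.905 m/s²
t = √(2d/a) = √(2 × 20.7 / 4.905) = 2.91 s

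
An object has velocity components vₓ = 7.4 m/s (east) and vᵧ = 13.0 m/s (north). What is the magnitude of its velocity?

|v| = √(vₓ² + vᵧ²) = √(7.4² + 13.0²) = √(223.76) = 14.96 m/s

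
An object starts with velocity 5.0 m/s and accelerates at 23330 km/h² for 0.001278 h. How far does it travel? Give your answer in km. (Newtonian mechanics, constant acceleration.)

a = 23330 km/h² × 7.716049382716049e-05 = 1.80015 m/s²
t = 0.001278 h × 3600.0 = 4.6008 s
d = v₀ × t + ½ × a × t² = 5.0 × 4.6008 + 0.5 × 1.80015 × 4.6008² = 42.0562 m
d = 42.0562 m / 1000.0 = 0.04206 km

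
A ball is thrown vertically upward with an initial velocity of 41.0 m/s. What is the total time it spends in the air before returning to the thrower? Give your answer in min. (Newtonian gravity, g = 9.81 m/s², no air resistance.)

t_total = 2 × v₀ / g = 2 × 41.0 / 9.81 = 8.35882 s
t_total = 8.35882 s / 60.0 = 0.1393 min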